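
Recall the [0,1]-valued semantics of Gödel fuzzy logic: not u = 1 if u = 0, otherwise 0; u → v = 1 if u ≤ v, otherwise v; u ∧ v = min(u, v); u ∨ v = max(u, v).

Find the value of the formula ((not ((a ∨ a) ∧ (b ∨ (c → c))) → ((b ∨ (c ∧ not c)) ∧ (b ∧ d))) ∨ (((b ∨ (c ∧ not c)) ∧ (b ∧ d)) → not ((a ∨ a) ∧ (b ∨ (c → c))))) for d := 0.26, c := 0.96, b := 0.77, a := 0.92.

(a ∨ a) = max(0.92, 0.92) = 0.92
(c → c): 0.96 ≤ 0.96, so result = 1
(b ∨ (c → c)) = max(0.77, 1) = 1
((a ∨ a) ∧ (b ∨ (c → c))) = min(0.92, 1) = 0.92
not ((a ∨ a) ∧ (b ∨ (c → c))): Gödel ¬ of 0.92 = 0 (operand ≠ 0)
not c: Gödel ¬ of 0.96 = 0 (operand ≠ 0)
(c ∧ not c) = min(0.96, 0) = 0
(b ∨ (c ∧ not c)) = max(0.77, 0) = 0.77
(b ∧ d) = min(0.77, 0.26) = 0.26
((b ∨ (c ∧ not c)) ∧ (b ∧ d)) = min(0.77, 0.26) = 0.26
(not ((a ∨ a) ∧ (b ∨ (c → c))) → ((b ∨ (c ∧ not c)) ∧ (b ∧ d))): 0 ≤ 0.26, so result = 1
not c: Gödel ¬ of 0.96 = 0 (operand ≠ 0)
(c ∧ not c) = min(0.96, 0) = 0
(b ∨ (c ∧ not c)) = max(0.77, 0) = 0.77
(b ∧ d) = min(0.77, 0.26) = 0.26
((b ∨ (c ∧ not c)) ∧ (b ∧ d)) = min(0.77, 0.26) = 0.26
(a ∨ a) = max(0.92, 0.92) = 0.92
(c → c): 0.96 ≤ 0.96, so result = 1
(b ∨ (c → c)) = max(0.77, 1) = 1
((a ∨ a) ∧ (b ∨ (c → c))) = min(0.92, 1) = 0.92
not ((a ∨ a) ∧ (b ∨ (c → c))): Gödel ¬ of 0.92 = 0 (operand ≠ 0)
(((b ∨ (c ∧ not c)) ∧ (b ∧ d)) → not ((a ∨ a) ∧ (b ∨ (c → c)))): 0.26 > 0, so result = 0
((not ((a ∨ a) ∧ (b ∨ (c → c))) → ((b ∨ (c ∧ not c)) ∧ (b ∧ d))) ∨ (((b ∨ (c ∧ not c)) ∧ (b ∧ d)) → not ((a ∨ a) ∧ (b ∨ (c → c))))) = max(1, 0) = 1

1.00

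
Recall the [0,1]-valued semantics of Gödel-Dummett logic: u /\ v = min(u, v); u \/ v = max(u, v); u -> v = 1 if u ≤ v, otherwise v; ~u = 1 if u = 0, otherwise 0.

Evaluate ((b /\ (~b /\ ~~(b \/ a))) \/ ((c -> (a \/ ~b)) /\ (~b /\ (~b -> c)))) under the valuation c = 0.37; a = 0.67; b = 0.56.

~b: Gödel ¬ of 0.56 = 0 (operand ≠ 0)
(b \/ a) = max(0.56, 0.67) = 0.67
~(b \/ a): Gödel ¬ of 0.67 = 0 (operand ≠ 0)
~~(b \/ a): Gödel ¬ of 0 = 1 (operand is 0)
(~b /\ ~~(b \/ a)) = min(0, 1) = 0
(b /\ (~b /\ ~~(b \/ a))) = min(0.56, 0) = 0
~b: Gödel ¬ of 0.56 = 0 (operand ≠ 0)
(a \/ ~b) = max(0.67, 0) = 0.67
(c -> (a \/ ~b)): 0.37 ≤ 0.67, so result = 1
~b: Gödel ¬ of 0.56 = 0 (operand ≠ 0)
~b: Gödel ¬ of 0.56 = 0 (operand ≠ 0)
(~b -> c): 0 ≤ 0.37, so result = 1
(~b /\ (~b -> c)) = min(0, 1) = 0
((c -> (a \/ ~b)) /\ (~b /\ (~b -> c))) = min(1, 0) = 0
((b /\ (~b /\ ~~(b \/ a))) \/ ((c -> (a \/ ~b)) /\ (~b /\ (~b -> c)))) = max(0, 0) = 0

0.00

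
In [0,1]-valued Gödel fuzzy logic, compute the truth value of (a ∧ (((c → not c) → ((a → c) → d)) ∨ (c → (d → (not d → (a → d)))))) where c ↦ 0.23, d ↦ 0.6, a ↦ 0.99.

0.99

not c: Gödel ¬ of 0.23 = 0 (operand ≠ 0)
(c → not c): 0.23 > 0, so result = 0
(a → c): 0.99 > 0.23, so result = 0.23
((a → c) → d): 0.23 ≤ 0.6, so result = 1
((c → not c) → ((a → c) → d)): 0 ≤ 1, so result = 1
not d: Gödel ¬ of 0.6 = 0 (operand ≠ 0)
(a → d): 0.99 > 0.6, so result = 0.6
(not d → (a → d)): 0 ≤ 0.6, so result = 1
(d → (not d → (a → d))): 0.6 ≤ 1, so result = 1
(c → (d → (not d → (a → d)))): 0.23 ≤ 1, so result = 1
(((c → not c) → ((a → c) → d)) ∨ (c → (d → (not d → (a → d))))) = max(1, 1) = 1
(a ∧ (((c → not c) → ((a → c) → d)) ∨ (c → (d → (not d → (a → d)))))) = min(0.99, 1) = 0.99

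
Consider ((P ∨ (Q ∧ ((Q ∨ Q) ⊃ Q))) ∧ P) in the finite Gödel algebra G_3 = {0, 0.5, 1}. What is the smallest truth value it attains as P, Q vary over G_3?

The minimum is attained at P = 0, Q = 0:
  (Q ∨ Q) = max(0, 0) = 0
  ((Q ∨ Q) ⊃ Q): 0 ≤ 0, so result = 1
  (Q ∧ ((Q ∨ Q) ⊃ Q)) = min(0, 1) = 0
  (P ∨ (Q ∧ ((Q ∨ Q) ⊃ Q))) = max(0, 0) = 0
  ((P ∨ (Q ∧ ((Q ∨ Q) ⊃ Q))) ∧ P) = min(0, 0) = 0
Checking all 9 assignments confirms none give a value below 0.00.

0.00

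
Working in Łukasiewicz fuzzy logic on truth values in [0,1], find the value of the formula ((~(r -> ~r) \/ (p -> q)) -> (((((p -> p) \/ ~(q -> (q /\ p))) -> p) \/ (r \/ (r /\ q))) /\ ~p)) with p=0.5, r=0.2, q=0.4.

~r: Łukasiewicz ¬ gives 1 − 0.2 = 0.8
(r -> ~r): min(1, 1 − 0.2 + 0.8) = 1
~(r -> ~r): Łukasiewicz ¬ gives 1 − 1 = 0
(p -> q): min(1, 1 − 0.5 + 0.4) = 0.9
(~(r -> ~r) \/ (p -> q)) = max(0, 0.9) = 0.9
(p -> p): min(1, 1 − 0.5 + 0.5) = 1
(q /\ p) = min(0.4, 0.5) = 0.4
(q -> (q /\ p)): min(1, 1 − 0.4 + 0.4) = 1
~(q -> (q /\ p)): Łukasiewicz ¬ gives 1 − 1 = 0
((p -> p) \/ ~(q -> (q /\ p))) = max(1, 0) = 1
(((p -> p) \/ ~(q -> (q /\ p))) -> p): min(1, 1 − 1 + 0.5) = 0.5
(r /\ q) = min(0.2, 0.4) = 0.2
(r \/ (r /\ q)) = max(0.2, 0.2) = 0.2
((((p -> p) \/ ~(q -> (q /\ p))) -> p) \/ (r \/ (r /\ q))) = max(0.5, 0.2) = 0.5
~p: Łukasiewicz ¬ gives 1 − 0.5 = 0.5
(((((p -> p) \/ ~(q -> (q /\ p))) -> p) \/ (r \/ (r /\ q))) /\ ~p) = min(0.5, 0.5) = 0.5
((~(r -> ~r) \/ (p -> q)) -> (((((p -> p) \/ ~(q -> (q /\ p))) -> p) \/ (r \/ (r /\ q))) /\ ~p)): min(1, 1 − 0.9 + 0.5) = 0.6

0.60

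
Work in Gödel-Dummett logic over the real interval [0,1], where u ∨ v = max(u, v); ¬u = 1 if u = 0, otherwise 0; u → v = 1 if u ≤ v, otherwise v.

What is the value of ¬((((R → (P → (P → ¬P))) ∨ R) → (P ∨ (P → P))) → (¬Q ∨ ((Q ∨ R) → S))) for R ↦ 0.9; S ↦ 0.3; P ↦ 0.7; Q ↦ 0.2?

¬P: Gödel ¬ of 0.7 = 0 (operand ≠ 0)
(P → ¬P): 0.7 > 0, so result = 0
(P → (P → ¬P)): 0.7 > 0, so result = 0
(R → (P → (P → ¬P))): 0.9 > 0, so result = 0
((R → (P → (P → ¬P))) ∨ R) = max(0, 0.9) = 0.9
(P → P): 0.7 ≤ 0.7, so result = 1
(P ∨ (P → P)) = max(0.7, 1) = 1
(((R → (P → (P → ¬P))) ∨ R) → (P ∨ (P → P))): 0.9 ≤ 1, so result = 1
¬Q: Gödel ¬ of 0.2 = 0 (operand ≠ 0)
(Q ∨ R) = max(0.2, 0.9) = 0.9
((Q ∨ R) → S): 0.9 > 0.3, so result = 0.3
(¬Q ∨ ((Q ∨ R) → S)) = max(0, 0.3) = 0.3
((((R → (P → (P → ¬P))) ∨ R) → (P ∨ (P → P))) → (¬Q ∨ ((Q ∨ R) → S))): 1 > 0.3, so result = 0.3
¬((((R → (P → (P → ¬P))) ∨ R) → (P ∨ (P → P))) → (¬Q ∨ ((Q ∨ R) → S))): Gödel ¬ of 0.3 = 0 (operand ≠ 0)

0.00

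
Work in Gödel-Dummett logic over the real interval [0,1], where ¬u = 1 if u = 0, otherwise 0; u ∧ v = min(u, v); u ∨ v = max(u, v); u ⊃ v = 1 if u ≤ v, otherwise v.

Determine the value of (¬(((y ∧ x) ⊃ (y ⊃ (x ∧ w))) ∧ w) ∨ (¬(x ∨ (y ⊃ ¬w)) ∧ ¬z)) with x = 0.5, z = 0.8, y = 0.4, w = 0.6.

0.00

(y ∧ x) = min(0.4, 0.5) = 0.4
(x ∧ w) = min(0.5, 0.6) = 0.5
(y ⊃ (x ∧ w)): 0.4 ≤ 0.5, so result = 1
((y ∧ x) ⊃ (y ⊃ (x ∧ w))): 0.4 ≤ 1, so result = 1
(((y ∧ x) ⊃ (y ⊃ (x ∧ w))) ∧ w) = min(1, 0.6) = 0.6
¬(((y ∧ x) ⊃ (y ⊃ (x ∧ w))) ∧ w): Gödel ¬ of 0.6 = 0 (operand ≠ 0)
¬w: Gödel ¬ of 0.6 = 0 (operand ≠ 0)
(y ⊃ ¬w): 0.4 > 0, so result = 0
(x ∨ (y ⊃ ¬w)) = max(0.5, 0) = 0.5
¬(x ∨ (y ⊃ ¬w)): Gödel ¬ of 0.5 = 0 (operand ≠ 0)
¬z: Gödel ¬ of 0.8 = 0 (operand ≠ 0)
(¬(x ∨ (y ⊃ ¬w)) ∧ ¬z) = min(0, 0) = 0
(¬(((y ∧ x) ⊃ (y ⊃ (x ∧ w))) ∧ w) ∨ (¬(x ∨ (y ⊃ ¬w)) ∧ ¬z)) = max(0, 0) = 0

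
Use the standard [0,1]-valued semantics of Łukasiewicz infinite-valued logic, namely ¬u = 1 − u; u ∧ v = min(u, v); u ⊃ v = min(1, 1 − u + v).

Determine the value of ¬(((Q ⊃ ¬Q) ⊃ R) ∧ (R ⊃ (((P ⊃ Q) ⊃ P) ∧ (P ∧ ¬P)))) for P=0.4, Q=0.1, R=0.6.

¬Q: Łukasiewicz ¬ gives 1 − 0.1 = 0.9
(Q ⊃ ¬Q): min(1, 1 − 0.1 + 0.9) = 1
((Q ⊃ ¬Q) ⊃ R): min(1, 1 − 1 + 0.6) = 0.6
(P ⊃ Q): min(1, 1 − 0.4 + 0.1) = 0.7
((P ⊃ Q) ⊃ P): min(1, 1 − 0.7 + 0.4) = 0.7
¬P: Łukasiewicz ¬ gives 1 − 0.4 = 0.6
(P ∧ ¬P) = min(0.4, 0.6) = 0.4
(((P ⊃ Q) ⊃ P) ∧ (P ∧ ¬P)) = min(0.7, 0.4) = 0.4
(R ⊃ (((P ⊃ Q) ⊃ P) ∧ (P ∧ ¬P))): min(1, 1 − 0.6 + 0.4) = 0.8
(((Q ⊃ ¬Q) ⊃ R) ∧ (R ⊃ (((P ⊃ Q) ⊃ P) ∧ (P ∧ ¬P)))) = min(0.6, 0.8) = 0.6
¬(((Q ⊃ ¬Q) ⊃ R) ∧ (R ⊃ (((P ⊃ Q) ⊃ P) ∧ (P ∧ ¬P)))): Łukasiewicz ¬ gives 1 − 0.6 = 0.4

0.40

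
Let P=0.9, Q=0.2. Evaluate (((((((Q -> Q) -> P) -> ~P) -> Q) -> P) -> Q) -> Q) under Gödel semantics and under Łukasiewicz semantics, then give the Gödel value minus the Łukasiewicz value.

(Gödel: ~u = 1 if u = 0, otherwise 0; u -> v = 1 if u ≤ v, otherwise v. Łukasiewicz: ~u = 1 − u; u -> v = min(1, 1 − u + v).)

Gödel evaluation:
  (Q -> Q): 0.2 ≤ 0.2, so result = 1
  ((Q -> Q) -> P): 1 > 0.9, so result = 0.9
  ~P: Gödel ¬ of 0.9 = 0 (operand ≠ 0)
  (((Q -> Q) -> P) -> ~P): 0.9 > 0, so result = 0
  ((((Q -> Q) -> P) -> ~P) -> Q): 0 ≤ 0.2, so result = 1
  (((((Q -> Q) -> P) -> ~P) -> Q) -> P): 1 > 0.9, so result = 0.9
  ((((((Q -> Q) -> P) -> ~P) -> Q) -> P) -> Q): 0.9 > 0.2, so result = 0.2
  (((((((Q -> Q) -> P) -> ~P) -> Q) -> P) -> Q) -> Q): 0.2 ≤ 0.2, so result = 1
  Gödel value = 1
Łukasiewicz evaluation:
  (Q -> Q): min(1, 1 − 0.2 + 0.2) = 1
  ((Q -> Q) -> P): min(1, 1 − 1 + 0.9) = 0.9
  ~P: Łukasiewicz ¬ gives 1 − 0.9 = 0.1
  (((Q -> Q) -> P) -> ~P): min(1, 1 − 0.9 + 0.1) = 0.2
  ((((Q -> Q) -> P) -> ~P) -> Q): min(1, 1 − 0.2 + 0.2) = 1
  (((((Q -> Q) -> P) -> ~P) -> Q) -> P): min(1, 1 − 1 + 0.9) = 0.9
  ((((((Q -> Q) -> P) -> ~P) -> Q) -> P) -> Q): min(1, 1 − 0.9 + 0.2) = 0.3
  (((((((Q -> Q) -> P) -> ~P) -> Q) -> P) -> Q) -> Q): min(1, 1 − 0.3 + 0.2) = 0.9
  Łukasiewicz value = 0.9
Difference: 1 − 0.9 = 0.10

0.10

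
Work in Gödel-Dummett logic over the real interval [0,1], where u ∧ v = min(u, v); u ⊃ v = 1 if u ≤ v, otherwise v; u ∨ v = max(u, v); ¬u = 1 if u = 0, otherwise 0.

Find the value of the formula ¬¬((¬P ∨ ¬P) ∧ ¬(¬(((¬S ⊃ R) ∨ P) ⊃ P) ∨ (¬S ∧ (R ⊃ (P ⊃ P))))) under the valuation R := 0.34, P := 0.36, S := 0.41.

¬P: Gödel ¬ of 0.36 = 0 (operand ≠ 0)
¬P: Gödel ¬ of 0.36 = 0 (operand ≠ 0)
(¬P ∨ ¬P) = max(0, 0) = 0
¬S: Gödel ¬ of 0.41 = 0 (operand ≠ 0)
(¬S ⊃ R): 0 ≤ 0.34, so result = 1
((¬S ⊃ R) ∨ P) = max(1, 0.36) = 1
(((¬S ⊃ R) ∨ P) ⊃ P): 1 > 0.36, so result = 0.36
¬(((¬S ⊃ R) ∨ P) ⊃ P): Gödel ¬ of 0.36 = 0 (operand ≠ 0)
¬S: Gödel ¬ of 0.41 = 0 (operand ≠ 0)
(P ⊃ P): 0.36 ≤ 0.36, so result = 1
(R ⊃ (P ⊃ P)): 0.34 ≤ 1, so result = 1
(¬S ∧ (R ⊃ (P ⊃ P))) = min(0, 1) = 0
(¬(((¬S ⊃ R) ∨ P) ⊃ P) ∨ (¬S ∧ (R ⊃ (P ⊃ P)))) = max(0, 0) = 0
¬(¬(((¬S ⊃ R) ∨ P) ⊃ P) ∨ (¬S ∧ (R ⊃ (P ⊃ P)))): Gödel ¬ of 0 = 1 (operand is 0)
((¬P ∨ ¬P) ∧ ¬(¬(((¬S ⊃ R) ∨ P) ⊃ P) ∨ (¬S ∧ (R ⊃ (P ⊃ P))))) = min(0, 1) = 0
¬((¬P ∨ ¬P) ∧ ¬(¬(((¬S ⊃ R) ∨ P) ⊃ P) ∨ (¬S ∧ (R ⊃ (P ⊃ P))))): Gödel ¬ of 0 = 1 (operand is 0)
¬¬((¬P ∨ ¬P) ∧ ¬(¬(((¬S ⊃ R) ∨ P) ⊃ P) ∨ (¬S ∧ (R ⊃ (P ⊃ P))))): Gödel ¬ of 1 = 0 (operand ≠ 0)

0.00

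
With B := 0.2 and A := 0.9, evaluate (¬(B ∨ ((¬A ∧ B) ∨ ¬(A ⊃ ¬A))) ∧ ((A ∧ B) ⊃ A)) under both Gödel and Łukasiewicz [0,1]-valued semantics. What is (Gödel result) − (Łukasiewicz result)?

-0.20

Gödel evaluation:
  ¬A: Gödel ¬ of 0.9 = 0 (operand ≠ 0)
  (¬A ∧ B) = min(0, 0.2) = 0
  ¬A: Gödel ¬ of 0.9 = 0 (operand ≠ 0)
  (A ⊃ ¬A): 0.9 > 0, so result = 0
  ¬(A ⊃ ¬A): Gödel ¬ of 0 = 1 (operand is 0)
  ((¬A ∧ B) ∨ ¬(A ⊃ ¬A)) = max(0, 1) = 1
  (B ∨ ((¬A ∧ B) ∨ ¬(A ⊃ ¬A))) = max(0.2, 1) = 1
  ¬(B ∨ ((¬A ∧ B) ∨ ¬(A ⊃ ¬A))): Gödel ¬ of 1 = 0 (operand ≠ 0)
  (A ∧ B) = min(0.9, 0.2) = 0.2
  ((A ∧ B) ⊃ A): 0.2 ≤ 0.9, so result = 1
  (¬(B ∨ ((¬A ∧ B) ∨ ¬(A ⊃ ¬A))) ∧ ((A ∧ B) ⊃ A)) = min(0, 1) = 0
  Gödel value = 0
Łukasiewicz evaluation:
  ¬A: Łukasiewicz ¬ gives 1 − 0.9 = 0.1
  (¬A ∧ B) = min(0.1, 0.2) = 0.1
  ¬A: Łukasiewicz ¬ gives 1 − 0.9 = 0.1
  (A ⊃ ¬A): min(1, 1 − 0.9 + 0.1) = 0.2
  ¬(A ⊃ ¬A): Łukasiewicz ¬ gives 1 − 0.2 = 0.8
  ((¬A ∧ B) ∨ ¬(A ⊃ ¬A)) = max(0.1, 0.8) = 0.8
  (B ∨ ((¬A ∧ B) ∨ ¬(A ⊃ ¬A))) = max(0.2, 0.8) = 0.8
  ¬(B ∨ ((¬A ∧ B) ∨ ¬(A ⊃ ¬A))): Łukasiewicz ¬ gives 1 − 0.8 = 0.2
  (A ∧ B) = min(0.9, 0.2) = 0.2
  ((A ∧ B) ⊃ A): min(1, 1 − 0.2 + 0.9) = 1
  (¬(B ∨ ((¬A ∧ B) ∨ ¬(A ⊃ ¬A))) ∧ ((A ∧ B) ⊃ A)) = min(0.2, 1) = 0.2
  Łukasiewicz value = 0.2
Difference: 0 − 0.2 = -0.20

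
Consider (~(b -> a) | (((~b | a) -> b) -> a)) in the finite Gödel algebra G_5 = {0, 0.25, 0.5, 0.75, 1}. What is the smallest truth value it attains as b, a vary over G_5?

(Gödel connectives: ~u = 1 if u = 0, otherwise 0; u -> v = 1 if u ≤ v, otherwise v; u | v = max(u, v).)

0.25

The minimum is attained at b = 0.25, a = 0.25:
  (b -> a): 0.25 ≤ 0.25, so result = 1
  ~(b -> a): Gödel ¬ of 1 = 0 (operand ≠ 0)
  ~b: Gödel ¬ of 0.25 = 0 (operand ≠ 0)
  (~b | a) = max(0, 0.25) = 0.25
  ((~b | a) -> b): 0.25 ≤ 0.25, so result = 1
  (((~b | a) -> b) -> a): 1 > 0.25, so result = 0.25
  (~(b -> a) | (((~b | a) -> b) -> a)) = max(0, 0.25) = 0.25
Checking all 25 assignments confirms none give a value below 0.25.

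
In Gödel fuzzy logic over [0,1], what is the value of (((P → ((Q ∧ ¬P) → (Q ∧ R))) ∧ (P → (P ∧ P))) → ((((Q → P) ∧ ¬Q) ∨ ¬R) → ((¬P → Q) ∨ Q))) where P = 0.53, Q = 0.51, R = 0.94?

1.00

¬P: Gödel ¬ of 0.53 = 0 (operand ≠ 0)
(Q ∧ ¬P) = min(0.51, 0) = 0
(Q ∧ R) = min(0.51, 0.94) = 0.51
((Q ∧ ¬P) → (Q ∧ R)): 0 ≤ 0.51, so result = 1
(P → ((Q ∧ ¬P) → (Q ∧ R))): 0.53 ≤ 1, so result = 1
(P ∧ P) = min(0.53, 0.53) = 0.53
(P → (P ∧ P)): 0.53 ≤ 0.53, so result = 1
((P → ((Q ∧ ¬P) → (Q ∧ R))) ∧ (P → (P ∧ P))) = min(1, 1) = 1
(Q → P): 0.51 ≤ 0.53, so result = 1
¬Q: Gödel ¬ of 0.51 = 0 (operand ≠ 0)
((Q → P) ∧ ¬Q) = min(1, 0) = 0
¬R: Gödel ¬ of 0.94 = 0 (operand ≠ 0)
(((Q → P) ∧ ¬Q) ∨ ¬R) = max(0, 0) = 0
¬P: Gödel ¬ of 0.53 = 0 (operand ≠ 0)
(¬P → Q): 0 ≤ 0.51, so result = 1
((¬P → Q) ∨ Q) = max(1, 0.51) = 1
((((Q → P) ∧ ¬Q) ∨ ¬R) → ((¬P → Q) ∨ Q)): 0 ≤ 1, so result = 1
(((P → ((Q ∧ ¬P) → (Q ∧ R))) ∧ (P → (P ∧ P))) → ((((Q → P) ∧ ¬Q) ∨ ¬R) → ((¬P → Q) ∨ Q))): 1 ≤ 1, so result = 1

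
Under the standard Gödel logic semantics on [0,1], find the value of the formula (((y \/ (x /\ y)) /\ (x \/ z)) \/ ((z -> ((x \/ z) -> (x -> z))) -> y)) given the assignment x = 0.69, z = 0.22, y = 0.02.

(x /\ y) = min(0.69, 0.02) = 0.02
(y \/ (x /\ y)) = max(0.02, 0.02) = 0.02
(x \/ z) = max(0.69, 0.22) = 0.69
((y \/ (x /\ y)) /\ (x \/ z)) = min(0.02, 0.69) = 0.02
(x \/ z) = max(0.69, 0.22) = 0.69
(x -> z): 0.69 > 0.22, so result = 0.22
((x \/ z) -> (x -> z)): 0.69 > 0.22, so result = 0.22
(z -> ((x \/ z) -> (x -> z))): 0.22 ≤ 0.22, so result = 1
((z -> ((x \/ z) -> (x -> z))) -> y): 1 > 0.02, so result = 0.02
(((y \/ (x /\ y)) /\ (x \/ z)) \/ ((z -> ((x \/ z) -> (x -> z))) -> y)) = max(0.02, 0.02) = 0.02

0.02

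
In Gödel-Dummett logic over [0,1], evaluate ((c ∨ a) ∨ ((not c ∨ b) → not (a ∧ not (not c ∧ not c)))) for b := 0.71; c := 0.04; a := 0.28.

(c ∨ a) = max(0.04, 0.28) = 0.28
not c: Gödel ¬ of 0.04 = 0 (operand ≠ 0)
(not c ∨ b) = max(0, 0.71) = 0.71
not c: Gödel ¬ of 0.04 = 0 (operand ≠ 0)
not c: Gödel ¬ of 0.04 = 0 (operand ≠ 0)
(not c ∧ not c) = min(0, 0) = 0
not (not c ∧ not c): Gödel ¬ of 0 = 1 (operand is 0)
(a ∧ not (not c ∧ not c)) = min(0.28, 1) = 0.28
not (a ∧ not (not c ∧ not c)): Gödel ¬ of 0.28 = 0 (operand ≠ 0)
((not c ∨ b) → not (a ∧ not (not c ∧ not c))): 0.71 > 0, so result = 0
((c ∨ a) ∨ ((not c ∨ b) → not (a ∧ not (not c ∧ not c)))) = max(0.28, 0) = 0.28

0.28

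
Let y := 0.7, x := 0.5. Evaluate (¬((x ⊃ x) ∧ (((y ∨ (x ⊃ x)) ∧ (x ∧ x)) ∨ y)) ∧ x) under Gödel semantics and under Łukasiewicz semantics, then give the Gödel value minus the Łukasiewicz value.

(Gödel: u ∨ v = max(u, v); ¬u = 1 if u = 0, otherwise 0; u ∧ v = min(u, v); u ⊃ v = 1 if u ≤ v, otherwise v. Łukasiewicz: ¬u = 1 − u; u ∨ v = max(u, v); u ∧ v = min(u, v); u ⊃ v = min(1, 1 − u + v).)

Gödel evaluation:
  (x ⊃ x): 0.5 ≤ 0.5, so result = 1
  (x ⊃ x): 0.5 ≤ 0.5, so result = 1
  (y ∨ (x ⊃ x)) = max(0.7, 1) = 1
  (x ∧ x) = min(0.5, 0.5) = 0.5
  ((y ∨ (x ⊃ x)) ∧ (x ∧ x)) = min(1, 0.5) = 0.5
  (((y ∨ (x ⊃ x)) ∧ (x ∧ x)) ∨ y) = max(0.5, 0.7) = 0.7
  ((x ⊃ x) ∧ (((y ∨ (x ⊃ x)) ∧ (x ∧ x)) ∨ y)) = min(1, 0.7) = 0.7
  ¬((x ⊃ x) ∧ (((y ∨ (x ⊃ x)) ∧ (x ∧ x)) ∨ y)): Gödel ¬ of 0.7 = 0 (operand ≠ 0)
  (¬((x ⊃ x) ∧ (((y ∨ (x ⊃ x)) ∧ (x ∧ x)) ∨ y)) ∧ x) = min(0, 0.5) = 0
  Gödel value = 0
Łukasiewicz evaluation:
  (x ⊃ x): min(1, 1 − 0.5 + 0.5) = 1
  (x ⊃ x): min(1, 1 − 0.5 + 0.5) = 1
  (y ∨ (x ⊃ x)) = max(0.7, 1) = 1
  (x ∧ x) = min(0.5, 0.5) = 0.5
  ((y ∨ (x ⊃ x)) ∧ (x ∧ x)) = min(1, 0.5) = 0.5
  (((y ∨ (x ⊃ x)) ∧ (x ∧ x)) ∨ y) = max(0.5, 0.7) = 0.7
  ((x ⊃ x) ∧ (((y ∨ (x ⊃ x)) ∧ (x ∧ x)) ∨ y)) = min(1, 0.7) = 0.7
  ¬((x ⊃ x) ∧ (((y ∨ (x ⊃ x)) ∧ (x ∧ x)) ∨ y)): Łukasiewicz ¬ gives 1 − 0.7 = 0.3
  (¬((x ⊃ x) ∧ (((y ∨ (x ⊃ x)) ∧ (x ∧ x)) ∨ y)) ∧ x) = min(0.3, 0.5) = 0.3
  Łukasiewicz value = 0.3
Difference: 0 − 0.3 = -0.30

-0.30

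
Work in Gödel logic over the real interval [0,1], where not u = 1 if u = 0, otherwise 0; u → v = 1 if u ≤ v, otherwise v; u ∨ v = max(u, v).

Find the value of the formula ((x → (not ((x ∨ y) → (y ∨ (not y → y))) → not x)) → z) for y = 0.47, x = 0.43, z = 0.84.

(x ∨ y) = max(0.43, 0.47) = 0.47
not y: Gödel ¬ of 0.47 = 0 (operand ≠ 0)
(not y → y): 0 ≤ 0.47, so result = 1
(y ∨ (not y → y)) = max(0.47, 1) = 1
((x ∨ y) → (y ∨ (not y → y))): 0.47 ≤ 1, so result = 1
not ((x ∨ y) → (y ∨ (not y → y))): Gödel ¬ of 1 = 0 (operand ≠ 0)
not x: Gödel ¬ of 0.43 = 0 (operand ≠ 0)
(not ((x ∨ y) → (y ∨ (not y → y))) → not x): 0 ≤ 0, so result = 1
(x → (not ((x ∨ y) → (y ∨ (not y → y))) → not x)): 0.43 ≤ 1, so result = 1
((x → (not ((x ∨ y) → (y ∨ (not y → y))) → not x)) → z): 1 > 0.84, so result = 0.84

0.84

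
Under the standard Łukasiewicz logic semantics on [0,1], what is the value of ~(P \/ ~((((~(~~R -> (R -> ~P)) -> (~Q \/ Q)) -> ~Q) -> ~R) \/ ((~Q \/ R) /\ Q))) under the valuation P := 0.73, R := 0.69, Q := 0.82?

~R: Łukasiewicz ¬ gives 1 − 0.69 = 0.31
~~R: Łukasiewicz ¬ gives 1 − 0.31 = 0.69
~P: Łukasiewicz ¬ gives 1 − 0.73 = 0.27
(R -> ~P): min(1, 1 − 0.69 + 0.27) = 0.58
(~~R -> (R -> ~P)): min(1, 1 − 0.69 + 0.58) = 0.89
~(~~R -> (R -> ~P)): Łukasiewicz ¬ gives 1 − 0.89 = 0.11
~Q: Łukasiewicz ¬ gives 1 − 0.82 = 0.18
(~Q \/ Q) = max(0.18, 0.82) = 0.82
(~(~~R -> (R -> ~P)) -> (~Q \/ Q)): min(1, 1 − 0.11 + 0.82) = 1
~Q: Łukasiewicz ¬ gives 1 − 0.82 = 0.18
((~(~~R -> (R -> ~P)) -> (~Q \/ Q)) -> ~Q): min(1, 1 − 1 + 0.18) = 0.18
~R: Łukasiewicz ¬ gives 1 − 0.69 = 0.31
(((~(~~R -> (R -> ~P)) -> (~Q \/ Q)) -> ~Q) -> ~R): min(1, 1 − 0.18 + 0.31) = 1
~Q: Łukasiewicz ¬ gives 1 − 0.82 = 0.18
(~Q \/ R) = max(0.18, 0.69) = 0.69
((~Q \/ R) /\ Q) = min(0.69, 0.82) = 0.69
((((~(~~R -> (R -> ~P)) -> (~Q \/ Q)) -> ~Q) -> ~R) \/ ((~Q \/ R) /\ Q)) = max(1, 0.69) = 1
~((((~(~~R -> (R -> ~P)) -> (~Q \/ Q)) -> ~Q) -> ~R) \/ ((~Q \/ R) /\ Q)): Łukasiewicz ¬ gives 1 − 1 = 0
(P \/ ~((((~(~~R -> (R -> ~P)) -> (~Q \/ Q)) -> ~Q) -> ~R) \/ ((~Q \/ R) /\ Q))) = max(0.73, 0) = 0.73
~(P \/ ~((((~(~~R -> (R -> ~P)) -> (~Q \/ Q)) -> ~Q) -> ~R) \/ ((~Q \/ R) /\ Q))): Łukasiewicz ¬ gives 1 − 0.73 = 0.27

0.27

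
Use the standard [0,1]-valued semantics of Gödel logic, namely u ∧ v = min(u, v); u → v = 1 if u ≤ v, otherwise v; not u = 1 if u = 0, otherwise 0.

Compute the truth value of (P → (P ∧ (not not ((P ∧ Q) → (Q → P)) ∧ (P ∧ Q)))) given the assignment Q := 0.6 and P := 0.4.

1.00

(P ∧ Q) = min(0.4, 0.6) = 0.4
(Q → P): 0.6 > 0.4, so result = 0.4
((P ∧ Q) → (Q → P)): 0.4 ≤ 0.4, so result = 1
not ((P ∧ Q) → (Q → P)): Gödel ¬ of 1 = 0 (operand ≠ 0)
not not ((P ∧ Q) → (Q → P)): Gödel ¬ of 0 = 1 (operand is 0)
(P ∧ Q) = min(0.4, 0.6) = 0.4
(not not ((P ∧ Q) → (Q → P)) ∧ (P ∧ Q)) = min(1, 0.4) = 0.4
(P ∧ (not not ((P ∧ Q) → (Q → P)) ∧ (P ∧ Q))) = min(0.4, 0.4) = 0.4
(P → (P ∧ (not not ((P ∧ Q) → (Q → P)) ∧ (P ∧ Q)))): 0.4 ≤ 0.4, so result = 1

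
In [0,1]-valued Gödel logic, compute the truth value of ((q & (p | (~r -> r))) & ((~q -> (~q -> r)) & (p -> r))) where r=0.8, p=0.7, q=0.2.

0.20

~r: Gödel ¬ of 0.8 = 0 (operand ≠ 0)
(~r -> r): 0 ≤ 0.8, so result = 1
(p | (~r -> r)) = max(0.7, 1) = 1
(q & (p | (~r -> r))) = min(0.2, 1) = 0.2
~q: Gödel ¬ of 0.2 = 0 (operand ≠ 0)
~q: Gödel ¬ of 0.2 = 0 (operand ≠ 0)
(~q -> r): 0 ≤ 0.8, so result = 1
(~q -> (~q -> r)): 0 ≤ 1, so result = 1
(p -> r): 0.7 ≤ 0.8, so result = 1
((~q -> (~q -> r)) & (p -> r)) = min(1, 1) = 1
((q & (p | (~r -> r))) & ((~q -> (~q -> r)) & (p -> r))) = min(0.2, 1) = 0.2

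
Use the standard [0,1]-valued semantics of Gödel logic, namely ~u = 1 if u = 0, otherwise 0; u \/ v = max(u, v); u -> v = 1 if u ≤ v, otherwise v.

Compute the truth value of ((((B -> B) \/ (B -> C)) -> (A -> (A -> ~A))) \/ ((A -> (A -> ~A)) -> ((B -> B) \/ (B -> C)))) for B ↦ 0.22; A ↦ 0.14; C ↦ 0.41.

1.00

(B -> B): 0.22 ≤ 0.22, so result = 1
(B -> C): 0.22 ≤ 0.41, so result = 1
((B -> B) \/ (B -> C)) = max(1, 1) = 1
~A: Gödel ¬ of 0.14 = 0 (operand ≠ 0)
(A -> ~A): 0.14 > 0, so result = 0
(A -> (A -> ~A)): 0.14 > 0, so result = 0
(((B -> B) \/ (B -> C)) -> (A -> (A -> ~A))): 1 > 0, so result = 0
~A: Gödel ¬ of 0.14 = 0 (operand ≠ 0)
(A -> ~A): 0.14 > 0, so result = 0
(A -> (A -> ~A)): 0.14 > 0, so result = 0
(B -> B): 0.22 ≤ 0.22, so result = 1
(B -> C): 0.22 ≤ 0.41, so result = 1
((B -> B) \/ (B -> C)) = max(1, 1) = 1
((A -> (A -> ~A)) -> ((B -> B) \/ (B -> C))): 0 ≤ 1, so result = 1
((((B -> B) \/ (B -> C)) -> (A -> (A -> ~A))) \/ ((A -> (A -> ~A)) -> ((B -> B) \/ (B -> C)))) = max(0, 1) = 1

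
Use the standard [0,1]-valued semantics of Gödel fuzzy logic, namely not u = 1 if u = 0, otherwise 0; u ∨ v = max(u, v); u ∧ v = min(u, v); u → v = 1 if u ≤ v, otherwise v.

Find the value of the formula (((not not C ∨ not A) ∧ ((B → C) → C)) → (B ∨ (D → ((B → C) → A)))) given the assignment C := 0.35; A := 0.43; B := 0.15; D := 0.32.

not C: Gödel ¬ of 0.35 = 0 (operand ≠ 0)
not not C: Gödel ¬ of 0 = 1 (operand is 0)
not A: Gödel ¬ of 0.43 = 0 (operand ≠ 0)
(not not C ∨ not A) = max(1, 0) = 1
(B → C): 0.15 ≤ 0.35, so result = 1
((B → C) → C): 1 > 0.35, so result = 0.35
((not not C ∨ not A) ∧ ((B → C) → C)) = min(1, 0.35) = 0.35
(B → C): 0.15 ≤ 0.35, so result = 1
((B → C) → A): 1 > 0.43, so result = 0.43
(D → ((B → C) → A)): 0.32 ≤ 0.43, so result = 1
(B ∨ (D → ((B → C) → A))) = max(0.15, 1) = 1
(((not not C ∨ not A) ∧ ((B → C) → C)) → (B ∨ (D → ((B → C) → A)))): 0.35 ≤ 1, so result = 1

1.00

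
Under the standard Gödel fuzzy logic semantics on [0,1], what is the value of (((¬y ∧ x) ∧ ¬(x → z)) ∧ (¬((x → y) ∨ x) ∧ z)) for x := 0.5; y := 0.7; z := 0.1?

¬y: Gödel ¬ of 0.7 = 0 (operand ≠ 0)
(¬y ∧ x) = min(0, 0.5) = 0
(x → z): 0.5 > 0.1, so result = 0.1
¬(x → z): Gödel ¬ of 0.1 = 0 (operand ≠ 0)
((¬y ∧ x) ∧ ¬(x → z)) = min(0, 0) = 0
(x → y): 0.5 ≤ 0.7, so result = 1
((x → y) ∨ x) = max(1, 0.5) = 1
¬((x → y) ∨ x): Gödel ¬ of 1 = 0 (operand ≠ 0)
(¬((x → y) ∨ x) ∧ z) = min(0, 0.1) = 0
(((¬y ∧ x) ∧ ¬(x → z)) ∧ (¬((x → y) ∨ x) ∧ z)) = min(0, 0) = 0

0.00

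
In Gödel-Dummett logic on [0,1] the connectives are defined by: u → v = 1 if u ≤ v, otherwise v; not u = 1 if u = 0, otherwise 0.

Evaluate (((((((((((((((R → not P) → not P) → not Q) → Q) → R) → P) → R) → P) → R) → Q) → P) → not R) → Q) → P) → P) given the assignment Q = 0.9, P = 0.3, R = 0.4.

1.00

not P: Gödel ¬ of 0.3 = 0 (operand ≠ 0)
(R → not P): 0.4 > 0, so result = 0
not P: Gödel ¬ of 0.3 = 0 (operand ≠ 0)
((R → not P) → not P): 0 ≤ 0, so result = 1
not Q: Gödel ¬ of 0.9 = 0 (operand ≠ 0)
(((R → not P) → not P) → not Q): 1 > 0, so result = 0
((((R → not P) → not P) → not Q) → Q): 0 ≤ 0.9, so result = 1
(((((R → not P) → not P) → not Q) → Q) → R): 1 > 0.4, so result = 0.4
((((((R → not P) → not P) → not Q) → Q) → R) → P): 0.4 > 0.3, so result = 0.3
(((((((R → not P) → not P) → not Q) → Q) → R) → P) → R): 0.3 ≤ 0.4, so result = 1
((((((((R → not P) → not P) → not Q) → Q) → R) → P) → R) → P): 1 > 0.3, so result = 0.3
(((((((((R → not P) → not P) → not Q) → Q) → R) → P) → R) → P) → R): 0.3 ≤ 0.4, so result = 1
((((((((((R → not P) → not P) → not Q) → Q) → R) → P) → R) → P) → R) → Q): 1 > 0.9, so result = 0.9
(((((((((((R → not P) → not P) → not Q) → Q) → R) → P) → R) → P) → R) → Q) → P): 0.9 > 0.3, so result = 0.3
not R: Gödel ¬ of 0.4 = 0 (operand ≠ 0)
((((((((((((R → not P) → not P) → not Q) → Q) → R) → P) → R) → P) → R) → Q) → P) → not R): 0.3 > 0, so result = 0
(((((((((((((R → not P) → not P) → not Q) → Q) → R) → P) → R) → P) → R) → Q) → P) → not R) → Q): 0 ≤ 0.9, so result = 1
((((((((((((((R → not P) → not P) → not Q) → Q) → R) → P) → R) → P) → R) → Q) → P) → not R) → Q) → P): 1 > 0.3, so result = 0.3
(((((((((((((((R → not P) → not P) → not Q) → Q) → R) → P) → R) → P) → R) → Q) → P) → not R) → Q) → P) → P): 0.3 ≤ 0.3, so result = 1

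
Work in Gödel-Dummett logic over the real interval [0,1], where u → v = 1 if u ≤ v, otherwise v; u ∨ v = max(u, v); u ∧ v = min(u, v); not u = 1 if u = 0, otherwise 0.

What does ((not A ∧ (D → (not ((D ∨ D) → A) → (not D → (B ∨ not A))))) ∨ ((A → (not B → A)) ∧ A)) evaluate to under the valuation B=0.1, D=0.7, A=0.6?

0.60

not A: Gödel ¬ of 0.6 = 0 (operand ≠ 0)
(D ∨ D) = max(0.7, 0.7) = 0.7
((D ∨ D) → A): 0.7 > 0.6, so result = 0.6
not ((D ∨ D) → A): Gödel ¬ of 0.6 = 0 (operand ≠ 0)
not D: Gödel ¬ of 0.7 = 0 (operand ≠ 0)
not A: Gödel ¬ of 0.6 = 0 (operand ≠ 0)
(B ∨ not A) = max(0.1, 0) = 0.1
(not D → (B ∨ not A)): 0 ≤ 0.1, so result = 1
(not ((D ∨ D) → A) → (not D → (B ∨ not A))): 0 ≤ 1, so result = 1
(D → (not ((D ∨ D) → A) → (not D → (B ∨ not A)))): 0.7 ≤ 1, so result = 1
(not A ∧ (D → (not ((D ∨ D) → A) → (not D → (B ∨ not A))))) = min(0, 1) = 0
not B: Gödel ¬ of 0.1 = 0 (operand ≠ 0)
(not B → A): 0 ≤ 0.6, so result = 1
(A → (not B → A)): 0.6 ≤ 1, so result = 1
((A → (not B → A)) ∧ A) = min(1, 0.6) = 0.6
((not A ∧ (D → (not ((D ∨ D) → A) → (not D → (B ∨ not A))))) ∨ ((A → (not B → A)) ∧ A)) = max(0, 0.6) = 0.6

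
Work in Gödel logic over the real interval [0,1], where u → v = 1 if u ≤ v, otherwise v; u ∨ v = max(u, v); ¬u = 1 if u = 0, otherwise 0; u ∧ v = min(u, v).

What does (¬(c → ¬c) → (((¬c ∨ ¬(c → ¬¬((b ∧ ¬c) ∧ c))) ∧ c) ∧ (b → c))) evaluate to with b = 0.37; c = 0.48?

¬c: Gödel ¬ of 0.48 = 0 (operand ≠ 0)
(c → ¬c): 0.48 > 0, so result = 0
¬(c → ¬c): Gödel ¬ of 0 = 1 (operand is 0)
¬c: Gödel ¬ of 0.48 = 0 (operand ≠ 0)
¬c: Gödel ¬ of 0.48 = 0 (operand ≠ 0)
(b ∧ ¬c) = min(0.37, 0) = 0
((b ∧ ¬c) ∧ c) = min(0, 0.48) = 0
¬((b ∧ ¬c) ∧ c): Gödel ¬ of 0 = 1 (operand is 0)
¬¬((b ∧ ¬c) ∧ c): Gödel ¬ of 1 = 0 (operand ≠ 0)
(c → ¬¬((b ∧ ¬c) ∧ c)): 0.48 > 0, so result = 0
¬(c → ¬¬((b ∧ ¬c) ∧ c)): Gödel ¬ of 0 = 1 (operand is 0)
(¬c ∨ ¬(c → ¬¬((b ∧ ¬c) ∧ c))) = max(0, 1) = 1
((¬c ∨ ¬(c → ¬¬((b ∧ ¬c) ∧ c))) ∧ c) = min(1, 0.48) = 0.48
(b → c): 0.37 ≤ 0.48, so result = 1
(((¬c ∨ ¬(c → ¬¬((b ∧ ¬c) ∧ c))) ∧ c) ∧ (b → c)) = min(0.48, 1) = 0.48
(¬(c → ¬c) → (((¬c ∨ ¬(c → ¬¬((b ∧ ¬c) ∧ c))) ∧ c) ∧ (b → c))): 1 > 0.48, so result = 0.48

0.48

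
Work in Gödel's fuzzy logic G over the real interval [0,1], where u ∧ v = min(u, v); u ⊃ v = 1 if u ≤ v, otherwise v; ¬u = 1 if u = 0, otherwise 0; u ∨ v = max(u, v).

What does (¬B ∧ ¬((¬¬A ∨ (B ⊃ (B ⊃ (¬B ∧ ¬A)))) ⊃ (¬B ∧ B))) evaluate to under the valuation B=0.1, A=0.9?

¬B: Gödel ¬ of 0.1 = 0 (operand ≠ 0)
¬A: Gödel ¬ of 0.9 = 0 (operand ≠ 0)
¬¬A: Gödel ¬ of 0 = 1 (operand is 0)
¬B: Gödel ¬ of 0.1 = 0 (operand ≠ 0)
¬A: Gödel ¬ of 0.9 = 0 (operand ≠ 0)
(¬B ∧ ¬A) = min(0, 0) = 0
(B ⊃ (¬B ∧ ¬A)): 0.1 > 0, so result = 0
(B ⊃ (B ⊃ (¬B ∧ ¬A))): 0.1 > 0, so result = 0
(¬¬A ∨ (B ⊃ (B ⊃ (¬B ∧ ¬A)))) = max(1, 0) = 1
¬B: Gödel ¬ of 0.1 = 0 (operand ≠ 0)
(¬B ∧ B) = min(0, 0.1) = 0
((¬¬A ∨ (B ⊃ (B ⊃ (¬B ∧ ¬A)))) ⊃ (¬B ∧ B)): 1 > 0, so result = 0
¬((¬¬A ∨ (B ⊃ (B ⊃ (¬B ∧ ¬A)))) ⊃ (¬B ∧ B)): Gödel ¬ of 0 = 1 (operand is 0)
(¬B ∧ ¬((¬¬A ∨ (B ⊃ (B ⊃ (¬B ∧ ¬A)))) ⊃ (¬B ∧ B))) = min(0, 1) = 0

0.00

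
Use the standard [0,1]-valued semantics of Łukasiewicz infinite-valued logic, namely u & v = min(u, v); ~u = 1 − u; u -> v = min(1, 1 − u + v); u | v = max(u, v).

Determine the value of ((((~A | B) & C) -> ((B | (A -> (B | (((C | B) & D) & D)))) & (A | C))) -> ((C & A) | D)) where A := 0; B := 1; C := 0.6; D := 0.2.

0.20

~A: Łukasiewicz ¬ gives 1 − 0 = 1
(~A | B) = max(1, 1) = 1
((~A | B) & C) = min(1, 0.6) = 0.6
(C | B) = max(0.6, 1) = 1
((C | B) & D) = min(1, 0.2) = 0.2
(((C | B) & D) & D) = min(0.2, 0.2) = 0.2
(B | (((C | B) & D) & D)) = max(1, 0.2) = 1
(A -> (B | (((C | B) & D) & D))): min(1, 1 − 0 + 1) = 1
(B | (A -> (B | (((C | B) & D) & D)))) = max(1, 1) = 1
(A | C) = max(0, 0.6) = 0.6
((B | (A -> (B | (((C | B) & D) & D)))) & (A | C)) = min(1, 0.6) = 0.6
(((~A | B) & C) -> ((B | (A -> (B | (((C | B) & D) & D)))) & (A | C))): min(1, 1 − 0.6 + 0.6) = 1
(C & A) = min(0.6, 0) = 0
((C & A) | D) = max(0, 0.2) = 0.2
((((~A | B) & C) -> ((B | (A -> (B | (((C | B) & D) & D)))) & (A | C))) -> ((C & A) | D)): min(1, 1 − 1 + 0.2) = 0.2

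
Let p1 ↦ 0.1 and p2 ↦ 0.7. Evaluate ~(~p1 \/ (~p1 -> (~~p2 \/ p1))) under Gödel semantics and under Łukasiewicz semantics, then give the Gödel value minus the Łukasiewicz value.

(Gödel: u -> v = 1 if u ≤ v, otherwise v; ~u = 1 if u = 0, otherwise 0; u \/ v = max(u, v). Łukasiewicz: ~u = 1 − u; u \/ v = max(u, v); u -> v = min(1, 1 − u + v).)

-0.10

Gödel evaluation:
  ~p1: Gödel ¬ of 0.1 = 0 (operand ≠ 0)
  ~p1: Gödel ¬ of 0.1 = 0 (operand ≠ 0)
  ~p2: Gödel ¬ of 0.7 = 0 (operand ≠ 0)
  ~~p2: Gödel ¬ of 0 = 1 (operand is 0)
  (~~p2 \/ p1) = max(1, 0.1) = 1
  (~p1 -> (~~p2 \/ p1)): 0 ≤ 1, so result = 1
  (~p1 \/ (~p1 -> (~~p2 \/ p1))) = max(0, 1) = 1
  ~(~p1 \/ (~p1 -> (~~p2 \/ p1))): Gödel ¬ of 1 = 0 (operand ≠ 0)
  Gödel value = 0
Łukasiewicz evaluation:
  ~p1: Łukasiewicz ¬ gives 1 − 0.1 = 0.9
  ~p1: Łukasiewicz ¬ gives 1 − 0.1 = 0.9
  ~p2: Łukasiewicz ¬ gives 1 − 0.7 = 0.3
  ~~p2: Łukasiewicz ¬ gives 1 − 0.3 = 0.7
  (~~p2 \/ p1) = max(0.7, 0.1) = 0.7
  (~p1 -> (~~p2 \/ p1)): min(1, 1 − 0.9 + 0.7) = 0.8
  (~p1 \/ (~p1 -> (~~p2 \/ p1))) = max(0.9, 0.8) = 0.9
  ~(~p1 \/ (~p1 -> (~~p2 \/ p1))): Łukasiewicz ¬ gives 1 − 0.9 = 0.1
  Łukasiewicz value = 0.1
Difference: 0 − 0.1 = -0.10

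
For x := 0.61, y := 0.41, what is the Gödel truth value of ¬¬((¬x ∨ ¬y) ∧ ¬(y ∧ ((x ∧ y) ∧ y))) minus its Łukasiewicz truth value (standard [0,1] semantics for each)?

Gödel evaluation:
  ¬x: Gödel ¬ of 0.61 = 0 (operand ≠ 0)
  ¬y: Gödel ¬ of 0.41 = 0 (operand ≠ 0)
  (¬x ∨ ¬y) = max(0, 0) = 0
  (x ∧ y) = min(0.61, 0.41) = 0.41
  ((x ∧ y) ∧ y) = min(0.41, 0.41) = 0.41
  (y ∧ ((x ∧ y) ∧ y)) = min(0.41, 0.41) = 0.41
  ¬(y ∧ ((x ∧ y) ∧ y)): Gödel ¬ of 0.41 = 0 (operand ≠ 0)
  ((¬x ∨ ¬y) ∧ ¬(y ∧ ((x ∧ y) ∧ y))) = min(0, 0) = 0
  ¬((¬x ∨ ¬y) ∧ ¬(y ∧ ((x ∧ y) ∧ y))): Gödel ¬ of 0 = 1 (operand is 0)
  ¬¬((¬x ∨ ¬y) ∧ ¬(y ∧ ((x ∧ y) ∧ y))): Gödel ¬ of 1 = 0 (operand ≠ 0)
  Gödel value = 0
Łukasiewicz evaluation:
  ¬x: Łukasiewicz ¬ gives 1 − 0.61 = 0.39
  ¬y: Łukasiewicz ¬ gives 1 − 0.41 = 0.59
  (¬x ∨ ¬y) = max(0.39, 0.59) = 0.59
  (x ∧ y) = min(0.61, 0.41) = 0.41
  ((x ∧ y) ∧ y) = min(0.41, 0.41) = 0.41
  (y ∧ ((x ∧ y) ∧ y)) = min(0.41, 0.41) = 0.41
  ¬(y ∧ ((x ∧ y) ∧ y)): Łukasiewicz ¬ gives 1 − 0.41 = 0.59
  ((¬x ∨ ¬y) ∧ ¬(y ∧ ((x ∧ y) ∧ y))) = min(0.59, 0.59) = 0.59
  ¬((¬x ∨ ¬y) ∧ ¬(y ∧ ((x ∧ y) ∧ y))): Łukasiewicz ¬ gives 1 − 0.59 = 0.41
  ¬¬((¬x ∨ ¬y) ∧ ¬(y ∧ ((x ∧ y) ∧ y))): Łukasiewicz ¬ gives 1 − 0.41 = 0.59
  Łukasiewicz value = 0.59
Difference: 0 − 0.59 = -0.59

-0.59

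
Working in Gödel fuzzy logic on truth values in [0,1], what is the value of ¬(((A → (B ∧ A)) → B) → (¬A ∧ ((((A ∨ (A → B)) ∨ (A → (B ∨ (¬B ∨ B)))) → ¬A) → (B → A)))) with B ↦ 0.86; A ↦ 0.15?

1.00

(B ∧ A) = min(0.86, 0.15) = 0.15
(A → (B ∧ A)): 0.15 ≤ 0.15, so result = 1
((A → (B ∧ A)) → B): 1 > 0.86, so result = 0.86
¬A: Gödel ¬ of 0.15 = 0 (operand ≠ 0)
(A → B): 0.15 ≤ 0.86, so result = 1
(A ∨ (A → B)) = max(0.15, 1) = 1
¬B: Gödel ¬ of 0.86 = 0 (operand ≠ 0)
(¬B ∨ B) = max(0, 0.86) = 0.86
(B ∨ (¬B ∨ B)) = max(0.86, 0.86) = 0.86
(A → (B ∨ (¬B ∨ B))): 0.15 ≤ 0.86, so result = 1
((A ∨ (A → B)) ∨ (A → (B ∨ (¬B ∨ B)))) = max(1, 1) = 1
¬A: Gödel ¬ of 0.15 = 0 (operand ≠ 0)
(((A ∨ (A → B)) ∨ (A → (B ∨ (¬B ∨ B)))) → ¬A): 1 > 0, so result = 0
(B → A): 0.86 > 0.15, so result = 0.15
((((A ∨ (A → B)) ∨ (A → (B ∨ (¬B ∨ B)))) → ¬A) → (B → A)): 0 ≤ 0.15, so result = 1
(¬A ∧ ((((A ∨ (A → B)) ∨ (A → (B ∨ (¬B ∨ B)))) → ¬A) → (B → A))) = min(0, 1) = 0
(((A → (B ∧ A)) → B) → (¬A ∧ ((((A ∨ (A → B)) ∨ (A → (B ∨ (¬B ∨ B)))) → ¬A) → (B → A)))): 0.86 > 0, so result = 0
¬(((A → (B ∧ A)) → B) → (¬A ∧ ((((A ∨ (A → B)) ∨ (A → (B ∨ (¬B ∨ B)))) → ¬A) → (B → A)))): Gödel ¬ of 0 = 1 (operand is 0)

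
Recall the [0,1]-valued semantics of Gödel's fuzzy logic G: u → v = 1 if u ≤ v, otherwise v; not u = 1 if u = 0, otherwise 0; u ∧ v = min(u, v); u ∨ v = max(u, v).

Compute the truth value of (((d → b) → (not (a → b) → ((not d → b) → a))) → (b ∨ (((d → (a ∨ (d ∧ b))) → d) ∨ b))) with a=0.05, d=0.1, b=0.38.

0.38

(d → b): 0.1 ≤ 0.38, so result = 1
(a → b): 0.05 ≤ 0.38, so result = 1
not (a → b): Gödel ¬ of 1 = 0 (operand ≠ 0)
not d: Gödel ¬ of 0.1 = 0 (operand ≠ 0)
(not d → b): 0 ≤ 0.38, so result = 1
((not d → b) → a): 1 > 0.05, so result = 0.05
(not (a → b) → ((not d → b) → a)): 0 ≤ 0.05, so result = 1
((d → b) → (not (a → b) → ((not d → b) → a))): 1 ≤ 1, so result = 1
(d ∧ b) = min(0.1, 0.38) = 0.1
(a ∨ (d ∧ b)) = max(0.05, 0.1) = 0.1
(d → (a ∨ (d ∧ b))): 0.1 ≤ 0.1, so result = 1
((d → (a ∨ (d ∧ b))) → d): 1 > 0.1, so result = 0.1
(((d → (a ∨ (d ∧ b))) → d) ∨ b) = max(0.1, 0.38) = 0.38
(b ∨ (((d → (a ∨ (d ∧ b))) → d) ∨ b)) = max(0.38, 0.38) = 0.38
(((d → b) → (not (a → b) → ((not d → b) → a))) → (b ∨ (((d → (a ∨ (d ∧ b))) → d) ∨ b))): 1 > 0.38, so result = 0.38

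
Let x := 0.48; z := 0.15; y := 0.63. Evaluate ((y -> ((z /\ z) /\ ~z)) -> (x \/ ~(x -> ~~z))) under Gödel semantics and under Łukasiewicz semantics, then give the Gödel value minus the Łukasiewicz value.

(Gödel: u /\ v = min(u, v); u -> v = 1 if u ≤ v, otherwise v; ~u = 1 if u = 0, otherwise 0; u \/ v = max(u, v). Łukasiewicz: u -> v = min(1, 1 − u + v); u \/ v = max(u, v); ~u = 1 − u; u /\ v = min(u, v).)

Gödel evaluation:
  (z /\ z) = min(0.15, 0.15) = 0.15
  ~z: Gödel ¬ of 0.15 = 0 (operand ≠ 0)
  ((z /\ z) /\ ~z) = min(0.15, 0) = 0
  (y -> ((z /\ z) /\ ~z)): 0.63 > 0, so result = 0
  ~z: Gödel ¬ of 0.15 = 0 (operand ≠ 0)
  ~~z: Gödel ¬ of 0 = 1 (operand is 0)
  (x -> ~~z): 0.48 ≤ 1, so result = 1
  ~(x -> ~~z): Gödel ¬ of 1 = 0 (operand ≠ 0)
  (x \/ ~(x -> ~~z)) = max(0.48, 0) = 0.48
  ((y -> ((z /\ z) /\ ~z)) -> (x \/ ~(x -> ~~z))): 0 ≤ 0.48, so result = 1
  Gödel value = 1
Łukasiewicz evaluation:
  (z /\ z) = min(0.15, 0.15) = 0.15
  ~z: Łukasiewicz ¬ gives 1 − 0.15 = 0.85
  ((z /\ z) /\ ~z) = min(0.15, 0.85) = 0.15
  (y -> ((z /\ z) /\ ~z)): min(1, 1 − 0.63 + 0.15) = 0.52
  ~z: Łukasiewicz ¬ gives 1 − 0.15 = 0.85
  ~~z: Łukasiewicz ¬ gives 1 − 0.85 = 0.15
  (x -> ~~z): min(1, 1 − 0.48 + 0.15) = 0.67
  ~(x -> ~~z): Łukasiewicz ¬ gives 1 − 0.67 = 0.33
  (x \/ ~(x -> ~~z)) = max(0.48, 0.33) = 0.48
  ((y -> ((z /\ z) /\ ~z)) -> (x \/ ~(x -> ~~z))): min(1, 1 − 0.52 + 0.48) = 0.96
  Łukasiewicz value = 0.96
Difference: 1 − 0.96 = 0.04

0.04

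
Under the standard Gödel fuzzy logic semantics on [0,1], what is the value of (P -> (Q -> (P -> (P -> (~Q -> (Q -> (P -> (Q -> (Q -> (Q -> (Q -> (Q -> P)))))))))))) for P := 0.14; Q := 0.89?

~Q: Gödel ¬ of 0.89 = 0 (operand ≠ 0)
(Q -> P): 0.89 > 0.14, so result = 0.14
(Q -> (Q -> P)): 0.89 > 0.14, so result = 0.14
(Q -> (Q -> (Q -> P))): 0.89 > 0.14, so result = 0.14
(Q -> (Q -> (Q -> (Q -> P)))): 0.89 > 0.14, so result = 0.14
(Q -> (Q -> (Q -> (Q -> (Q -> P))))): 0.89 > 0.14, so result = 0.14
(P -> (Q -> (Q -> (Q -> (Q -> (Q -> P)))))): 0.14 ≤ 0.14, so result = 1
(Q -> (P -> (Q -> (Q -> (Q -> (Q -> (Q -> P))))))): 0.89 ≤ 1, so result = 1
(~Q -> (Q -> (P -> (Q -> (Q -> (Q -> (Q -> (Q -> P)))))))): 0 ≤ 1, so result = 1
(P -> (~Q -> (Q -> (P -> (Q -> (Q -> (Q -> (Q -> (Q -> P))))))))): 0.14 ≤ 1, so result = 1
(P -> (P -> (~Q -> (Q -> (P -> (Q -> (Q -> (Q -> (Q -> (Q -> P)))))))))): 0.14 ≤ 1, so result = 1
(Q -> (P -> (P -> (~Q -> (Q -> (P -> (Q -> (Q -> (Q -> (Q -> (Q -> P))))))))))): 0.89 ≤ 1, so result = 1
(P -> (Q -> (P -> (P -> (~Q -> (Q -> (P -> (Q -> (Q -> (Q -> (Q -> (Q -> P)))))))))))): 0.14 ≤ 1, so result = 1

1.00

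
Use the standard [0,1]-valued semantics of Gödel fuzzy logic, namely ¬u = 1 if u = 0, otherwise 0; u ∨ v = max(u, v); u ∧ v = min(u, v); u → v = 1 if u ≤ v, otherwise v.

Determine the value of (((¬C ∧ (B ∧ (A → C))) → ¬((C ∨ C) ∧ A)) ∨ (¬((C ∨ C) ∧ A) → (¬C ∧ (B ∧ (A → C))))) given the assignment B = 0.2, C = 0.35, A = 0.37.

1.00

¬C: Gödel ¬ of 0.35 = 0 (operand ≠ 0)
(A → C): 0.37 > 0.35, so result = 0.35
(B ∧ (A → C)) = min(0.2, 0.35) = 0.2
(¬C ∧ (B ∧ (A → C))) = min(0, 0.2) = 0
(C ∨ C) = max(0.35, 0.35) = 0.35
((C ∨ C) ∧ A) = min(0.35, 0.37) = 0.35
¬((C ∨ C) ∧ A): Gödel ¬ of 0.35 = 0 (operand ≠ 0)
((¬C ∧ (B ∧ (A → C))) → ¬((C ∨ C) ∧ A)): 0 ≤ 0, so result = 1
(C ∨ C) = max(0.35, 0.35) = 0.35
((C ∨ C) ∧ A) = min(0.35, 0.37) = 0.35
¬((C ∨ C) ∧ A): Gödel ¬ of 0.35 = 0 (operand ≠ 0)
¬C: Gödel ¬ of 0.35 = 0 (operand ≠ 0)
(A → C): 0.37 > 0.35, so result = 0.35
(B ∧ (A → C)) = min(0.2, 0.35) = 0.2
(¬C ∧ (B ∧ (A → C))) = min(0, 0.2) = 0
(¬((C ∨ C) ∧ A) → (¬C ∧ (B ∧ (A → C)))): 0 ≤ 0, so result = 1
(((¬C ∧ (B ∧ (A → C))) → ¬((C ∨ C) ∧ A)) ∨ (¬((C ∨ C) ∧ A) → (¬C ∧ (B ∧ (A → C))))) = max(1, 1) = 1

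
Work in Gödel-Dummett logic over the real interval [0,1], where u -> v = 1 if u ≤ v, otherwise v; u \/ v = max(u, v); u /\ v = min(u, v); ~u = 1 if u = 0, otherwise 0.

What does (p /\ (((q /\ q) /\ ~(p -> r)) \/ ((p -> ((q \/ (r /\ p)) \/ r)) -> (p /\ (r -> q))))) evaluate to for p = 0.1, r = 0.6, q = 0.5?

(q /\ q) = min(0.5, 0.5) = 0.5
(p -> r): 0.1 ≤ 0.6, so result = 1
~(p -> r): Gödel ¬ of 1 = 0 (operand ≠ 0)
((q /\ q) /\ ~(p -> r)) = min(0.5, 0) = 0
(r /\ p) = min(0.6, 0.1) = 0.1
(q \/ (r /\ p)) = max(0.5, 0.1) = 0.5
((q \/ (r /\ p)) \/ r) = max(0.5, 0.6) = 0.6
(p -> ((q \/ (r /\ p)) \/ r)): 0.1 ≤ 0.6, so result = 1
(r -> q): 0.6 > 0.5, so result = 0.5
(p /\ (r -> q)) = min(0.1, 0.5) = 0.1
((p -> ((q \/ (r /\ p)) \/ r)) -> (p /\ (r -> q))): 1 > 0.1, so result = 0.1
(((q /\ q) /\ ~(p -> r)) \/ ((p -> ((q \/ (r /\ p)) \/ r)) -> (p /\ (r -> q)))) = max(0, 0.1) = 0.1
(p /\ (((q /\ q) /\ ~(p -> r)) \/ ((p -> ((q \/ (r /\ p)) \/ r)) -> (p /\ (r -> q))))) = min(0.1, 0.1) = 0.1

0.10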